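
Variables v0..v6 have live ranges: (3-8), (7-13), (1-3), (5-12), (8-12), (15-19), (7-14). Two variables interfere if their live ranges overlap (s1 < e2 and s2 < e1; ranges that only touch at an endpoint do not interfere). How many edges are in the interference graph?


Check all pairs for overlapping intervals.
Two intervals (s1,e1) and (s2,e2) overlap if s1 < e2 and s2 < e1.
v0 (3-8) vs v1..v6: overlaps v1, v3, v6 -> 3
v1 (7-13) vs v2..v6: overlaps v3, v4, v6 -> 3
v2 (1-3) vs v3..v6: overlaps none -> 0
v3 (5-12) vs v4..v6: overlaps v4, v6 -> 2
v4 (8-12) vs v5..v6: overlaps v6 -> 1
v5 (15-19) vs v6: overlaps none -> 0
Total overlapping pairs = 3 + 3 + 0 + 2 + 1 + 0 = 9

9


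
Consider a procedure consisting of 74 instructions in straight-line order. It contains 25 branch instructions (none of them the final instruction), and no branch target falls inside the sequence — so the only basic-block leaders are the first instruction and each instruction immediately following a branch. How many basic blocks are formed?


With no in-sequence branch targets, the leaders are the first instruction plus the instruction after each branch.
Number of basic blocks = branches + 1
= 25 + 1 = 26

26


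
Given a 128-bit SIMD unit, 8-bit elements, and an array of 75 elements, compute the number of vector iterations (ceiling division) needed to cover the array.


Width = 128 / 8 = 16 elements per vector op
Iterations = ceil(75 / 16) = 5

5


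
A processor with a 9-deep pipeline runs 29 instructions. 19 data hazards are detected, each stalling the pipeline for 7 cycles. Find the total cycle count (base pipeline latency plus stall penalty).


Base cycles = 9 + 29 - 1 = 37
Total stalls = 19 * 7 = 133
Total = 37 + 133 = 170

170


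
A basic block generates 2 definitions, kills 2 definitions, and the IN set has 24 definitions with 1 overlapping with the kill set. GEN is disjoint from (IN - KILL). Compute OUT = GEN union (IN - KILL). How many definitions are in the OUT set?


IN - KILL: 24 - 1 = 23 surviving definitions
OUT = GEN + surviving = 2 + 23 = 25

25


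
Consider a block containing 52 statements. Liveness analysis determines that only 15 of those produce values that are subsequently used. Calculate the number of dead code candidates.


Dead code = total statements - live definitions
= 52 - 15 = 37

37


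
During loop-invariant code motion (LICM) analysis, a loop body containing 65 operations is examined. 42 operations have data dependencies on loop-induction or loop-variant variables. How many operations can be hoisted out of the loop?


Invariant candidates = total - loop-dependent
= 65 - 42 = 23

23


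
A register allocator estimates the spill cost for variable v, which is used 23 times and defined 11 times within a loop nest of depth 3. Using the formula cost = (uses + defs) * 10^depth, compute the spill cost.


uses + defs = 23 + 11 = 34
10^3 = 1000
Spill cost = 34 * 1000 = 34000

34000


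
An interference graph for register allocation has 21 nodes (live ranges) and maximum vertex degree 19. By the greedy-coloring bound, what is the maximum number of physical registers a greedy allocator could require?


Greedy coloring never needs more than (max_degree + 1) colors: when coloring a vertex, at most max_degree neighbors are already colored.
Upper bound = 19 + 1 = 20

20


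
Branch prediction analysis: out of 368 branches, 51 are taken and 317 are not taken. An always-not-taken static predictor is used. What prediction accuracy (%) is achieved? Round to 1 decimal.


Predictor: always-not-taken
Correct predictions = 317
Accuracy = 317 / 368 * 100 = 86.1%

86.1


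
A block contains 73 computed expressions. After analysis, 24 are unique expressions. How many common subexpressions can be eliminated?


CSE count = total expressions - unique expressions
= 73 - 24 = 49

49


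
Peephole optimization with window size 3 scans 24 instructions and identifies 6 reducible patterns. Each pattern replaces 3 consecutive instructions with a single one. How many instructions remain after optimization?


Each match removes 2 instructions.
Total removed = 6 * 2 = 12
Remaining = 24 - 12 = 12

12


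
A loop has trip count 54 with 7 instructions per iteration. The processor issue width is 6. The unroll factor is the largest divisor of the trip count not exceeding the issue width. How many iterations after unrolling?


Largest divisor of 54 <= 6 is 6
New iterations = 54 / 6 = 9

9


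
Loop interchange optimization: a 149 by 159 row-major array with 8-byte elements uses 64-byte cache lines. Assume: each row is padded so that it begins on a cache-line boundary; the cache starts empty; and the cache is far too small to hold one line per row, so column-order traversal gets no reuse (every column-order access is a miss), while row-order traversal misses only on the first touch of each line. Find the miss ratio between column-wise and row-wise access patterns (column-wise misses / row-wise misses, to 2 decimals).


Each row occupies 159 * 8 = 1272 bytes and starts on a line boundary, so it spans ceil(1272 / 64) = 20 cache lines.
Row-major traversal misses (one per line touched): 149 * ceil(159 * 8 / 64) = 2980
Column-major traversal misses (no reuse, every access misses): 149 * 159 = 23691
Ratio = 23691 / 2980 = 7.95

7.95


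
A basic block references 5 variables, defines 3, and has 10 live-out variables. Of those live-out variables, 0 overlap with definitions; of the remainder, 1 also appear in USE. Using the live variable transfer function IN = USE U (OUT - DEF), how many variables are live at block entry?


OUT - DEF: 10 - 0 = 10
|IN| = |USE| + |OUT - DEF| - |USE ∩ (OUT - DEF)| = 5 + 10 - 1 = 14

14


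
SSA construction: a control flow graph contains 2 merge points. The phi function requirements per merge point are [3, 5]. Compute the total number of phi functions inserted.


Total phi functions = sum of phi functions at each join node
= 3 + 5 = 8

8


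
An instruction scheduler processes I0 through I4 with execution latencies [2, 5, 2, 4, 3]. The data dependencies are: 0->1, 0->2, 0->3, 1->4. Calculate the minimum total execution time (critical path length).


Compute longest path through dependency graph: dist(Ik) = max over predecessors of dist + latency(Ik).
dist(I0) = latency 2 = 2
dist(I1) = dist(I0) + 5 = 2 + 5 = 7
dist(I2) = dist(I0) + 2 = 2 + 2 = 4
dist(I3) = dist(I0) + 4 = 2 + 4 = 6
dist(I4) = dist(I1) + 3 = 7 + 3 = 10
Critical path = max dist = 10

10


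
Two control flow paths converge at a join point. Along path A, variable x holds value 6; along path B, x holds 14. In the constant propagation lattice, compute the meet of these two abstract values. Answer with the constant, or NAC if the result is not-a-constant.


Meet operation: if both paths give the same constant, result is that constant; if they differ, result is NAC (not-a-constant).
Path A: 6, Path B: 14 -> differ
Result: not-a-constant -> NAC

NAC


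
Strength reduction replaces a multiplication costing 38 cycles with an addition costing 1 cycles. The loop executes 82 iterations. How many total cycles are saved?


Per-iteration saving = 38 - 1 = 37
Total saved = 82 * 37 = 3034

3034


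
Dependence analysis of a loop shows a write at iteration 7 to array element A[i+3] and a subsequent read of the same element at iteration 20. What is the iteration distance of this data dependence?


Distance = read iteration - write iteration
= 20 - 7 = 13

13


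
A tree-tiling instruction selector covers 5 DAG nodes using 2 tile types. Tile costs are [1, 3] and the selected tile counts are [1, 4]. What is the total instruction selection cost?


Total cost = sum(count_i * cost_i)
= 1*1 + 4*3
= 13

13


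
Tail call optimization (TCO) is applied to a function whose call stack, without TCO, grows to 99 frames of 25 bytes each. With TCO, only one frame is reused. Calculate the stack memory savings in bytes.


Without TCO: 99 * 25 = 2475 bytes
With TCO: reuse 1 frame = 25 bytes
Savings = 2475 - 25 = 2450

2450


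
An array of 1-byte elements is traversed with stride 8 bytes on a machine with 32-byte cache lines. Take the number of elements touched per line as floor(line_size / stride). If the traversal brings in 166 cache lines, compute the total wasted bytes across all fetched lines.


Elements per line = floor(32 / 8) = 4
Bytes used per line = 4 * 1 = 4
Wasted per line = 32 - 4 = 28
Total wasted = 28 * 166 = 4648

4648


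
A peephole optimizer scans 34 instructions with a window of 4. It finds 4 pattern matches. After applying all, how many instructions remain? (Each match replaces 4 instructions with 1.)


Each match removes 3 instructions.
Total removed = 4 * 3 = 12
Remaining = 34 - 12 = 22

22


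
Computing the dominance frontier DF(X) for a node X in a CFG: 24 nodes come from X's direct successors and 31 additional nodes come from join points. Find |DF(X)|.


DF(X) = direct successor contributions + join point contributions
= 24 + 31 = 55

55


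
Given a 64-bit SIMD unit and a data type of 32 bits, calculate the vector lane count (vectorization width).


Width = SIMD bits / data type bits
= 64 / 32 = 2

2


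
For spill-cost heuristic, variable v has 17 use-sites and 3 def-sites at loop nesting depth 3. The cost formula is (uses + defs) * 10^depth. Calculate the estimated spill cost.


uses + defs = 17 + 3 = 20
10^3 = 1000
Spill cost = 20 * 1000 = 20000

20000


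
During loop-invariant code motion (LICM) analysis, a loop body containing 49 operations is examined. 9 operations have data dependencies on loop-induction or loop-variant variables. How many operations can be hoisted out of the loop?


Invariant candidates = total - loop-dependent
= 49 - 9 = 40

40


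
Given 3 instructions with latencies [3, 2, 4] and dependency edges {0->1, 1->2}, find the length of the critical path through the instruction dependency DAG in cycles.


Compute longest path through dependency graph: dist(Ik) = max over predecessors of dist + latency(Ik).
dist(I0) = latency 3 = 3
dist(I1) = dist(I0) + 2 = 3 + 2 = 5
dist(I2) = dist(I1) + 4 = 5 + 4 = 9
Critical path = max dist = 9

9


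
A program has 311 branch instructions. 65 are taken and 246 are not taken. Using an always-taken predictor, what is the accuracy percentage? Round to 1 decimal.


Predictor: always-taken
Correct predictions = 65
Accuracy = 65 / 311 * 100 = 20.9%

20.9


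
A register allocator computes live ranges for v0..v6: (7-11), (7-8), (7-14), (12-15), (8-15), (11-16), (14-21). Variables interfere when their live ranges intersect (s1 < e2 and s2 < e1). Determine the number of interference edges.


Check all pairs for overlapping intervals.
Two intervals (s1,e1) and (s2,e2) overlap if s1 < e2 and s2 < e1.
v0 (7-11) vs v1..v6: overlaps v1, v2, v4 -> 3
v1 (7-8) vs v2..v6: overlaps v2 -> 1
v2 (7-14) vs v3..v6: overlaps v3, v4, v5 -> 3
v3 (12-15) vs v4..v6: overlaps v4, v5, v6 -> 3
v4 (8-15) vs v5..v6: overlaps v5, v6 -> 2
v5 (11-16) vs v6: overlaps v6 -> 1
Total overlapping pairs = 3 + 1 + 3 + 3 + 2 + 1 = 13

13


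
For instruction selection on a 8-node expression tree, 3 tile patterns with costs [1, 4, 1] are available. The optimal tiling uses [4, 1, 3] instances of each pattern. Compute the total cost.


Total cost = sum(count_i * cost_i)
= 4*1 + 1*4 + 3*1
= 11

11


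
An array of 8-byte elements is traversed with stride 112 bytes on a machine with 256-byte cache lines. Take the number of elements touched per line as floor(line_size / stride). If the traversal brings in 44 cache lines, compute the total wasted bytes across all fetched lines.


Elements per line = floor(256 / 112) = 2
Bytes used per line = 2 * 8 = 16
Wasted per line = 256 - 16 = 240
Total wasted = 240 * 44 = 10560

10560


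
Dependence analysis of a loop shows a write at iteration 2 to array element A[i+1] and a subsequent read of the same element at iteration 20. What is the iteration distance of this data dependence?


Distance = read iteration - write iteration
= 20 - 2 = 18

18


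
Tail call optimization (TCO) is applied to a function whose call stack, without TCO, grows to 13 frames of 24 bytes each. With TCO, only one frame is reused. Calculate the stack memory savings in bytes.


Without TCO: 13 * 24 = 312 bytes
With TCO: reuse 1 frame = 24 bytes
Savings = 312 - 24 = 288

288


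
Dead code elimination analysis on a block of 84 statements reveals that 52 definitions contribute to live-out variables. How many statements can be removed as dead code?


Dead code = total statements - live definitions
= 84 - 52 = 32

32


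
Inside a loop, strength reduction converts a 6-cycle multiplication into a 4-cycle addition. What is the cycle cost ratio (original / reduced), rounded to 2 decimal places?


Ratio = mult_cost / add_cost = 6 / 4 = 1.5

1.5


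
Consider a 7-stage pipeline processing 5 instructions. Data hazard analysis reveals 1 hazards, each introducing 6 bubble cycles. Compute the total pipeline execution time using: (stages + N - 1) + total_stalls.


Base cycles = 7 + 5 - 1 = 11
Total stalls = 1 * 6 = 6
Total = 11 + 6 = 17

17


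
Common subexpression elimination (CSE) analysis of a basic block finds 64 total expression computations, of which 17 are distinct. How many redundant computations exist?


CSE count = total expressions - unique expressions
= 64 - 17 = 47

47


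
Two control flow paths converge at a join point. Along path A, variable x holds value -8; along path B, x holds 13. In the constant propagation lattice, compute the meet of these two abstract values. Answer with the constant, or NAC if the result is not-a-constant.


Meet operation: if both paths give the same constant, result is that constant; if they differ, result is NAC (not-a-constant).
Path A: -8, Path B: 13 -> differ
Result: not-a-constant -> NAC

NAC


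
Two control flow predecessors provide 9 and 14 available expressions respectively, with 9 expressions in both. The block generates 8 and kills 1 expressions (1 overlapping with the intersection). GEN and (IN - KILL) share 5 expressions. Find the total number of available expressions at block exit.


IN = intersection of predecessors = 9
IN - KILL = 9 - 1 = 8
|OUT| = |GEN| + |IN - KILL| - |GEN ∩ (IN - KILL)| = 8 + 8 - 5 = 11

11


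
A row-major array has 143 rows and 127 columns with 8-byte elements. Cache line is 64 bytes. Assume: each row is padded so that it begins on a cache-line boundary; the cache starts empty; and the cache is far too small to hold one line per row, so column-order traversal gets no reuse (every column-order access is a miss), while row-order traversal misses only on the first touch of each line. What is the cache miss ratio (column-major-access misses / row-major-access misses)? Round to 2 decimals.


Each row occupies 127 * 8 = 1016 bytes and starts on a line boundary, so it spans ceil(1016 / 64) = 16 cache lines.
Row-major traversal misses (one per line touched): 143 * ceil(127 * 8 / 64) = 2288
Column-major traversal misses (no reuse, every access misses): 143 * 127 = 18161
Ratio = 18161 / 2288 = 7.94

7.94


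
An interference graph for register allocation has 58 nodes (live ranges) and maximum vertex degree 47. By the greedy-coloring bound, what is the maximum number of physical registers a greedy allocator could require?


Greedy coloring never needs more than (max_degree + 1) colors: when coloring a vertex, at most max_degree neighbors are already colored.
Upper bound = 47 + 1 = 48

48


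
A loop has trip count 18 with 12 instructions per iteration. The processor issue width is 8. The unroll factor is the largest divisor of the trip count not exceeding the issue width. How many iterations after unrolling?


Largest divisor of 18 <= 8 is 6
New iterations = 18 / 6 = 3

3


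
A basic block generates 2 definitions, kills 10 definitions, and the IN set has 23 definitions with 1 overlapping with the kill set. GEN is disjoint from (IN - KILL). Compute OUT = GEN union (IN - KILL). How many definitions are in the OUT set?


IN - KILL: 23 - 1 = 22 surviving definitions
OUT = GEN + surviving = 2 + 22 = 24

24


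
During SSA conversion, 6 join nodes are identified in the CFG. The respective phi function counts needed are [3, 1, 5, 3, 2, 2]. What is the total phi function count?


Total phi functions = sum of phi functions at each join node
= 3 + 1 + 5 + 3 + 2 + 2 = 16

16


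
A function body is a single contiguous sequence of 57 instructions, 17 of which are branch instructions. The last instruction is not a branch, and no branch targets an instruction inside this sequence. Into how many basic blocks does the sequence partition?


With no in-sequence branch targets, the leaders are the first instruction plus the instruction after each branch.
Number of basic blocks = branches + 1
= 17 + 1 = 18

18


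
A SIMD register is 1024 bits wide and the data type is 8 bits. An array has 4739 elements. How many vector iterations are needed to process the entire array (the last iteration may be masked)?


Width = 1024 / 8 = 128 elements per vector op
Iterations = ceil(4739 / 128) = 38

38


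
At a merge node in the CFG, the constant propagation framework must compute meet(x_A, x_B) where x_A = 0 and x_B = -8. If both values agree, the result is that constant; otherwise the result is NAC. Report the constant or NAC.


Meet operation: if both paths give the same constant, result is that constant; if they differ, result is NAC (not-a-constant).
Path A: 0, Path B: -8 -> differ
Result: not-a-constant -> NAC

NAC


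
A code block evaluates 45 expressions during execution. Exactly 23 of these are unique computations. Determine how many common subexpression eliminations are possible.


CSE count = total expressions - unique expressions
= 45 - 23 = 22

22


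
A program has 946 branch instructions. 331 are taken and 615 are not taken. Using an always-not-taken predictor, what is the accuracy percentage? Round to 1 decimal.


Predictor: always-not-taken
Correct predictions = 615
Accuracy = 615 / 946 * 100 = 65.0%

65.0


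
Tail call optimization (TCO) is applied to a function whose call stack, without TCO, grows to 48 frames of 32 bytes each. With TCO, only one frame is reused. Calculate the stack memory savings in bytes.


Without TCO: 48 * 32 = 1536 bytes
With TCO: reuse 1 frame = 32 bytes
Savings = 1536 - 32 = 1504

1504


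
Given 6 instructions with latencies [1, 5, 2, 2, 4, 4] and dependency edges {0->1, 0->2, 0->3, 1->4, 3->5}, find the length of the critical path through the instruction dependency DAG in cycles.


Compute longest path through dependency graph: dist(Ik) = max over predecessors of dist + latency(Ik).
dist(I0) = latency 1 = 1
dist(I1) = dist(I0) + 5 = 1 + 5 = 6
dist(I2) = dist(I0) + 2 = 1 + 2 = 3
dist(I3) = dist(I0) + 2 = 1 + 2 = 3
dist(I4) = dist(I1) + 4 = 6 + 4 = 10
dist(I5) = dist(I3) + 4 = 3 + 4 = 7
Critical path = max dist = 10

10


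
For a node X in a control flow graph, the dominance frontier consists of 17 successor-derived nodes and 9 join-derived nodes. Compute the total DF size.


DF(X) = direct successor contributions + join point contributions
= 17 + 9 = 26

26


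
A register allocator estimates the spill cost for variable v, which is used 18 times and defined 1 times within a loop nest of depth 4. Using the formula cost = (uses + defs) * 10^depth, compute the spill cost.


uses + defs = 18 + 1 = 19
10^4 = 10000
Spill cost = 19 * 10000 = 190000

190000


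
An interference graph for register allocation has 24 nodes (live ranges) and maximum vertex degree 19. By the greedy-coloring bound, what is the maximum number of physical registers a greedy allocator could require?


Greedy coloring never needs more than (max_degree + 1) colors: when coloring a vertex, at most max_degree neighbors are already colored.
Upper bound = 19 + 1 = 20

20


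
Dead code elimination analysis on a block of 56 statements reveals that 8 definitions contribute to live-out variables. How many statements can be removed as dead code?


Dead code = total statements - live definitions
= 56 - 8 = 48

48


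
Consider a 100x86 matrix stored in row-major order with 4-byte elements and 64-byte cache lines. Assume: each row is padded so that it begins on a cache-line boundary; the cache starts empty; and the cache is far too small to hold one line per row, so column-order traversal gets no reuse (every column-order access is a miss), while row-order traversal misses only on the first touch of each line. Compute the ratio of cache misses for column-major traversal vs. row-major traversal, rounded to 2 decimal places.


Each row occupies 86 * 4 = 344 bytes and starts on a line boundary, so it spans ceil(344 / 64) = 6 cache lines.
Row-major traversal misses (one per line touched): 100 * ceil(86 * 4 / 64) = 600
Column-major traversal misses (no reuse, every access misses): 100 * 86 = 8600
Ratio = 8600 / 600 = 14.33

14.33


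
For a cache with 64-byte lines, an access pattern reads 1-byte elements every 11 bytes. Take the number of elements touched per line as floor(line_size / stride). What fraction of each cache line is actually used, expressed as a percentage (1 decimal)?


Elements per cache line = floor(64 / 11) = 5
Bytes used = 5 * 1 = 5
Utilization = 5 / 64 * 100 = 7.8%

7.8


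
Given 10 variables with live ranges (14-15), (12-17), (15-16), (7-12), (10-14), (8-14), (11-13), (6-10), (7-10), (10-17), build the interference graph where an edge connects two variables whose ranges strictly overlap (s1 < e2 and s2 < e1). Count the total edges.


Check all pairs for overlapping intervals.
Two intervals (s1,e1) and (s2,e2) overlap if s1 < e2 and s2 < e1.
v0 (14-15) vs v1..v9: overlaps v1, v9 -> 2
v1 (12-17) vs v2..v9: overlaps v2, v4, v5, v6, v9 -> 5
v2 (15-16) vs v3..v9: overlaps v9 -> 1
v3 (7-12) vs v4..v9: overlaps v4, v5, v6, v7, v8, v9 -> 6
v4 (10-14) vs v5..v9: overlaps v5, v6, v9 -> 3
v5 (8-14) vs v6..v9: overlaps v6, v7, v8, v9 -> 4
v6 (11-13) vs v7..v9: overlaps v9 -> 1
v7 (6-10) vs v8..v9: overlaps v8 -> 1
v8 (7-10) vs v9: overlaps none -> 0
Total overlapping pairs = 2 + 5 + 1 + 6 + 3 + 4 + 1 + 1 + 0 = 23

23


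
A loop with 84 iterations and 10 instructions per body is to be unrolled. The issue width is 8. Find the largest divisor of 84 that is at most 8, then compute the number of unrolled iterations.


Largest divisor of 84 <= 8 is 7
New iterations = 84 / 7 = 12

12


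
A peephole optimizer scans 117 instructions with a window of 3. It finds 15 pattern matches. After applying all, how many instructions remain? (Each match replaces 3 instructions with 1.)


Each match removes 2 instructions.
Total removed = 15 * 2 = 30
Remaining = 117 - 30 = 87

87


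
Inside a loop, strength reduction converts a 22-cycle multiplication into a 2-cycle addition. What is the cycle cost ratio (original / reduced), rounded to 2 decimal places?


Ratio = mult_cost / add_cost = 22 / 2 = 11.0

11.0


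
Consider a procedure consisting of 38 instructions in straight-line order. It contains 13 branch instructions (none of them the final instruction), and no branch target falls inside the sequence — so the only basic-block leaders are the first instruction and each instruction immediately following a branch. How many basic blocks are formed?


With no in-sequence branch targets, the leaders are the first instruction plus the instruction after each branch.
Number of basic blocks = branches + 1
= 13 + 1 = 14

14


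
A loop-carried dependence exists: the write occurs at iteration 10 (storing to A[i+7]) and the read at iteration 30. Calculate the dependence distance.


Distance = read iteration - write iteration
= 30 - 10 = 20

20


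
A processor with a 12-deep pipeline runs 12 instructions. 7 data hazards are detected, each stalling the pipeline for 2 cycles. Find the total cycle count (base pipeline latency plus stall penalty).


Base cycles = 12 + 12 - 1 = 23
Total stalls = 7 * 2 = 14
Total = 23 + 14 = 37

37


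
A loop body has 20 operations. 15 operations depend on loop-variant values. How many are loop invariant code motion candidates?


Invariant candidates = total - loop-dependent
= 20 - 15 = 5

5


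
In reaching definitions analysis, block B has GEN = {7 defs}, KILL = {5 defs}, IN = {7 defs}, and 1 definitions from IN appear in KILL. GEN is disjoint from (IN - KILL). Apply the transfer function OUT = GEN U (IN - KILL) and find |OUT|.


IN - KILL: 7 - 1 = 6 surviving definitions
OUT = GEN + surviving = 7 + 6 = 13

13


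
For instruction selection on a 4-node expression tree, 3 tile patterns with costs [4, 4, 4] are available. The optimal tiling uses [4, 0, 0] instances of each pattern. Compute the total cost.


Total cost = sum(count_i * cost_i)
= 4*4 + 0*4 + 0*4
= 16

16


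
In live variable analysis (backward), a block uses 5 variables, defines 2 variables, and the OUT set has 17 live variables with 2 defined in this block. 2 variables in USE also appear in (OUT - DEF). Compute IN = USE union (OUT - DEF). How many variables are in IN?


OUT - DEF: 17 - 2 = 15
|IN| = |USE| + |OUT - DEF| - |USE ∩ (OUT - DEF)| = 5 + 15 - 2 = 18

18


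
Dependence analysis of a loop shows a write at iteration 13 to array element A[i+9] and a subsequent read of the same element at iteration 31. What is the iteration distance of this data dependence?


Distance = read iteration - write iteration
= 31 - 13 = 18

18


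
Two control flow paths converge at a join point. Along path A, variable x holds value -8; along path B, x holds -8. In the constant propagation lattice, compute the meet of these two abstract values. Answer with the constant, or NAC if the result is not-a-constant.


Meet operation: if both paths give the same constant, result is that constant; if they differ, result is NAC (not-a-constant).
Path A: -8, Path B: -8 -> equal
Result: constant -> -8

-8


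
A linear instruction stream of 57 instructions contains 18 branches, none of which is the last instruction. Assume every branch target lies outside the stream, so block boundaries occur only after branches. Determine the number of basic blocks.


With no in-sequence branch targets, the leaders are the first instruction plus the instruction after each branch.
Number of basic blocks = branches + 1
= 18 + 1 = 19

19


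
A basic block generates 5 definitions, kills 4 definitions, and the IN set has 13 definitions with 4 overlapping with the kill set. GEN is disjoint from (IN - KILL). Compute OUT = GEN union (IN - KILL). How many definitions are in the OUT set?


IN - KILL: 13 - 4 = 9 surviving definitions
OUT = GEN + surviving = 5 + 9 = 14

14


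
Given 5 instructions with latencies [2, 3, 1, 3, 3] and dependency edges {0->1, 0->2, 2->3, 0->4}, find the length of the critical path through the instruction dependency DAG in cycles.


Compute longest path through dependency graph: dist(Ik) = max over predecessors of dist + latency(Ik).
dist(I0) = latency 2 = 2
dist(I1) = dist(I0) + 3 = 2 + 3 = 5
dist(I2) = dist(I0) + 1 = 2 + 1 = 3
dist(I3) = dist(I2) + 3 = 3 + 3 = 6
dist(I4) = dist(I0) + 3 = 2 + 3 = 5
Critical path = max dist = 6

6


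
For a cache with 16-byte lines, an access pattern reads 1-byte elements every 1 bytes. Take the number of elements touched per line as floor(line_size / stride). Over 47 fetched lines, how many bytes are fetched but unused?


Elements per line = floor(16 / 1) = 16
Bytes used per line = 16 * 1 = 16
Wasted per line = 16 - 16 = 0
Total wasted = 0 * 47 = 0

0


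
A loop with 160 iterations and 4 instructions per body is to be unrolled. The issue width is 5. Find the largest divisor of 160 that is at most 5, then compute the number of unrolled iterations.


Largest divisor of 160 <= 5 is 5
New iterations = 160 / 5 = 32

32


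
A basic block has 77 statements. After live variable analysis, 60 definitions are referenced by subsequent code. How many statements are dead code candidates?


Dead code = total statements - live definitions
= 77 - 60 = 17

17


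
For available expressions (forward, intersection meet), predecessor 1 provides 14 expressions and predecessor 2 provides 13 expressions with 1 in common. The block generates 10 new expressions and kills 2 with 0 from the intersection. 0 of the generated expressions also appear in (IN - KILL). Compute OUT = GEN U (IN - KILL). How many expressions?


IN = intersection of predecessors = 1
IN - KILL = 1 - 0 = 1
|OUT| = |GEN| + |IN - KILL| - |GEN ∩ (IN - KILL)| = 10 + 1 - 0 = 11

11


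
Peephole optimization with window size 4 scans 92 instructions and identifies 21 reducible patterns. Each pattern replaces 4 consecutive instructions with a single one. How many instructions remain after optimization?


Each match removes 3 instructions.
Total removed = 21 * 3 = 63
Remaining = 92 - 63 = 29

29


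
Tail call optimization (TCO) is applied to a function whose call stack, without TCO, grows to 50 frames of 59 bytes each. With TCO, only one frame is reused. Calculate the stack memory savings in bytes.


Without TCO: 50 * 59 = 2950 bytes
With TCO: reuse 1 frame = 59 bytes
Savings = 2950 - 59 = 2891

2891


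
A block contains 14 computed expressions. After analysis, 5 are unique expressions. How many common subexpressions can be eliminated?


CSE count = total expressions - unique expressions
= 14 - 5 = 9

9


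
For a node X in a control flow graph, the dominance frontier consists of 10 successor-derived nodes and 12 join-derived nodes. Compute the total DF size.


DF(X) = direct successor contributions + join point contributions
= 10 + 12 = 22

22


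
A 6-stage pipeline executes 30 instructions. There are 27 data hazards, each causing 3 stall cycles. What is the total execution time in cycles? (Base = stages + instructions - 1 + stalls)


Base cycles = 6 + 30 - 1 = 35
Total stalls = 27 * 3 = 81
Total = 35 + 81 = 116

116


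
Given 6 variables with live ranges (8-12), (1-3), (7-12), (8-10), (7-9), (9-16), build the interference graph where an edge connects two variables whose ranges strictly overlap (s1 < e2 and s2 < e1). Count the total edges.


Check all pairs for overlapping intervals.
Two intervals (s1,e1) and (s2,e2) overlap if s1 < e2 and s2 < e1.
v0 (8-12) vs v1..v5: overlaps v2, v3, v4, v5 -> 4
v1 (1-3) vs v2..v5: overlaps none -> 0
v2 (7-12) vs v3..v5: overlaps v3, v4, v5 -> 3
v3 (8-10) vs v4..v5: overlaps v4, v5 -> 2
v4 (7-9) vs v5: overlaps none -> 0
Total overlapping pairs = 4 + 0 + 3 + 2 + 0 = 9

9


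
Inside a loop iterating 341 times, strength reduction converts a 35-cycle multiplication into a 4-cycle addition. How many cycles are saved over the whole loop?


Per-iteration saving = 35 - 4 = 31
Total saved = 341 * 31 = 10571

10571


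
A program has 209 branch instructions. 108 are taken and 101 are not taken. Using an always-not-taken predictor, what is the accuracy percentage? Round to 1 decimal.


Predictor: always-not-taken
Correct predictions = 101
Accuracy = 101 / 209 * 100 = 48.3%

48.3


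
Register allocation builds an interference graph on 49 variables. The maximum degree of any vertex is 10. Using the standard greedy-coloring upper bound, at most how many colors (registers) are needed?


Greedy coloring never needs more than (max_degree + 1) colors: when coloring a vertex, at most max_degree neighbors are already colored.
Upper bound = 10 + 1 = 11

11


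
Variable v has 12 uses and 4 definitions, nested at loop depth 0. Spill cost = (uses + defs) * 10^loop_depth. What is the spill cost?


uses + defs = 12 + 4 = 16
10^0 = 1
Spill cost = 16 * 1 = 16

16


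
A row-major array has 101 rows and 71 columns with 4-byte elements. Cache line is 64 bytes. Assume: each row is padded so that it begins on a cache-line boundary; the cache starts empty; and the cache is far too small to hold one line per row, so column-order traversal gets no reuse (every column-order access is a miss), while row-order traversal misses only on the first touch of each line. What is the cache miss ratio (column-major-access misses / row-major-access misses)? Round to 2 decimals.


Each row occupies 71 * 4 = 284 bytes and starts on a line boundary, so it spans ceil(284 / 64) = 5 cache lines.
Row-major traversal misses (one per line touched): 101 * ceil(71 * 4 / 64) = 505
Column-major traversal misses (no reuse, every access misses): 101 * 71 = 7171
Ratio = 7171 / 505 = 14.2

14.2


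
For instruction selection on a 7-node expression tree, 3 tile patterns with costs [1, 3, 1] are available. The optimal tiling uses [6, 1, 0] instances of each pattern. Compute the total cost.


Total cost = sum(count_i * cost_i)
= 6*1 + 1*3 + 0*1
= 9

9


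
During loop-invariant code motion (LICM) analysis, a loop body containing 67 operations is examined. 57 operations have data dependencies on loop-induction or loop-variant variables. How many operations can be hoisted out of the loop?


Invariant candidates = total - loop-dependent
= 67 - 57 = 10

10


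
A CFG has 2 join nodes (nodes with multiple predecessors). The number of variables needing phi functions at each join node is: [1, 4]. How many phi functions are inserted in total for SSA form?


Total phi functions = sum of phi functions at each join node
= 1 + 4 = 5

5


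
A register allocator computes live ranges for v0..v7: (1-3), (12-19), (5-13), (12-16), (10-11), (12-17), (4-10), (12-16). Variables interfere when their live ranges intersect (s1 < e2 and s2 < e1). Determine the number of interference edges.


Check all pairs for overlapping intervals.
Two intervals (s1,e1) and (s2,e2) overlap if s1 < e2 and s2 < e1.
v0 (1-3) vs v1..v7: overlaps none -> 0
v1 (12-19) vs v2..v7: overlaps v2, v3, v5, v7 -> 4
v2 (5-13) vs v3..v7: overlaps v3, v4, v5, v6, v7 -> 5
v3 (12-16) vs v4..v7: overlaps v5, v7 -> 2
v4 (10-11) vs v5..v7: overlaps none -> 0
v5 (12-17) vs v6..v7: overlaps v7 -> 1
v6 (4-10) vs v7: overlaps none -> 0
Total overlapping pairs = 0 + 4 + 5 + 2 + 0 + 1 + 0 = 12

12


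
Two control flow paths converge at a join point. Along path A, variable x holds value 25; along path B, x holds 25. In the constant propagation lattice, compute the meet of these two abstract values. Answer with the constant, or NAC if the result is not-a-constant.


Meet operation: if both paths give the same constant, result is that constant; if they differ, result is NAC (not-a-constant).
Path A: 25, Path B: 25 -> equal
Result: constant -> 25

25


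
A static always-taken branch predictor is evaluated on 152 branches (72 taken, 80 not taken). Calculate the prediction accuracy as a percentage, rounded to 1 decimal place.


Predictor: always-taken
Correct predictions = 72
Accuracy = 72 / 152 * 100 = 47.4%

47.4


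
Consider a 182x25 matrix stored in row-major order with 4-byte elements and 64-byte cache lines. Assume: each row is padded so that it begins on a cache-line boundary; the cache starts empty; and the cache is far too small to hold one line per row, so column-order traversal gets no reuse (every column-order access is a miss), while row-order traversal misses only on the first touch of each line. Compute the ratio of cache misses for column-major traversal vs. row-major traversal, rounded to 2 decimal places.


Each row occupies 25 * 4 = 100 bytes and starts on a line boundary, so it spans ceil(100 / 64) = 2 cache lines.
Row-major traversal misses (one per line touched): 182 * ceil(25 * 4 / 64) = 364
Column-major traversal misses (no reuse, every access misses): 182 * 25 = 4550
Ratio = 4550 / 364 = 12.5

12.5


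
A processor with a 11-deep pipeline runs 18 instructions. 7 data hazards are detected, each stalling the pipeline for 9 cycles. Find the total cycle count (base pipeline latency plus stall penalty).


Base cycles = 11 + 18 - 1 = 28
Total stalls = 7 * 9 = 63
Total = 28 + 63 = 91

91


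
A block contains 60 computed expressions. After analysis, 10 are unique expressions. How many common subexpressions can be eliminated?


CSE count = total expressions - unique expressions
= 60 - 10 = 50

50


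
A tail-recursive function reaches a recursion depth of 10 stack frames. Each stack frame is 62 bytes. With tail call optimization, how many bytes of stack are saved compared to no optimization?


Without TCO: 10 * 62 = 620 bytes
With TCO: reuse 1 frame = 62 bytes
Savings = 620 - 62 = 558

558


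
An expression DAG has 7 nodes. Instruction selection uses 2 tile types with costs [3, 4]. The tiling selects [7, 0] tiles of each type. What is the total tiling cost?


Total cost = sum(count_i * cost_i)
= 7*3 + 0*4
= 21

21


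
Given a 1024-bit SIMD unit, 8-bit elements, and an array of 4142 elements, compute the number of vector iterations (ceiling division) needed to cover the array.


Width = 1024 / 8 = 128 elements per vector op
Iterations = ceil(4142 / 128) = 33

33


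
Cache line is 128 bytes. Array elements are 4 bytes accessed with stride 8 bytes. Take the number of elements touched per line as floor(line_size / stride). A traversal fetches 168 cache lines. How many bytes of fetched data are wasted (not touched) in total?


Elements per line = floor(128 / 8) = 16
Bytes used per line = 16 * 4 = 64
Wasted per line = 128 - 64 = 64
Total wasted = 64 * 168 = 10752

10752


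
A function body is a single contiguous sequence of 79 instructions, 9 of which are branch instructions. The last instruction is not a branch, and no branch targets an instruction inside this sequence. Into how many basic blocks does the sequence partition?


With no in-sequence branch targets, the leaders are the first instruction plus the instruction after each branch.
Number of basic blocks = branches + 1
= 9 + 1 = 10

10


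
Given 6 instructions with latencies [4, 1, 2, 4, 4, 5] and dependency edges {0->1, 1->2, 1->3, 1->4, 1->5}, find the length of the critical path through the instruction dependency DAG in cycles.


Compute longest path through dependency graph: dist(Ik) = max over predecessors of dist + latency(Ik).
dist(I0) = latency 4 = 4
dist(I1) = dist(I0) + 1 = 4 + 1 = 5
dist(I2) = dist(I1) + 2 = 5 + 2 = 7
dist(I3) = dist(I1) + 4 = 5 + 4 = 9
dist(I4) = dist(I1) + 4 = 5 + 4 = 9
dist(I5) = dist(I1) + 5 = 5 + 5 = 10
Critical path = max dist = 10

10


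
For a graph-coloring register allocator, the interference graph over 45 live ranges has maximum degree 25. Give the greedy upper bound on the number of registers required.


Greedy coloring never needs more than (max_degree + 1) colors: when coloring a vertex, at most max_degree neighbors are already colored.
Upper bound = 25 + 1 = 26

26


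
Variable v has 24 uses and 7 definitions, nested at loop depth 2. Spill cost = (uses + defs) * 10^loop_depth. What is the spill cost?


uses + defs = 24 + 7 = 31
10^2 = 100
Spill cost = 31 * 100 = 3100

3100


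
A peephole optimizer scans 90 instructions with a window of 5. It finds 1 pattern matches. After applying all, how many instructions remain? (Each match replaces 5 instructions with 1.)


Each match removes 4 instructions.
Total removed = 1 * 4 = 4
Remaining = 90 - 4 = 86

86


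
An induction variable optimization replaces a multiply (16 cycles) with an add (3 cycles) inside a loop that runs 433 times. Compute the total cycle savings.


Per-iteration saving = 16 - 3 = 13
Total saved = 433 * 13 = 5629

5629


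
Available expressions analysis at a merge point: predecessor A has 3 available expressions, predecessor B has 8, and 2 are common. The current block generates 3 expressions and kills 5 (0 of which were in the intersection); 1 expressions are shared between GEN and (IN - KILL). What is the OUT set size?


IN = intersection of predecessors = 2
IN - KILL = 2 - 0 = 2
|OUT| = |GEN| + |IN - KILL| - |GEN ∩ (IN - KILL)| = 3 + 2 - 1 = 4

4


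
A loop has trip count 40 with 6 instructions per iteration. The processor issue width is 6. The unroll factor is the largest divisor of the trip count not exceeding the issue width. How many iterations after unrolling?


Largest divisor of 40 <= 6 is 5
New iterations = 40 / 5 = 8

8
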